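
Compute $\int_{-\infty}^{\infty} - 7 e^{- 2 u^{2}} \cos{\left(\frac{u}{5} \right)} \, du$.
$- \frac{7 \sqrt{2} \sqrt{\pi}}{2 e^{\frac{1}{200}}}$

Treat the cosine frequency as a parameter and define $I(b) = \int_{-\infty}^{\infty} - 7 e^{- 2 u^{2}} \cos{\left(b u \right)} \, du$.

Differentiating under the integral sign,
$$I'(b) = \int_{-\infty}^{\infty} 7 u e^{- 2 u^{2}} \sin{\left(b u \right)} \, du.$$

Integrate $\int_{-\infty}^{\infty} u \sin(b u)\, e^{- 2 u^{2}}\, du$ by parts with $w = \sin(b u)$ and $dv = u\, e^{- 2 u^{2}}\, du$, giving $v = - \frac{e^{- 2 u^{2}}}{4}$. The boundary term vanishes and
$$\int_{-\infty}^{\infty} u \sin(b u)\, e^{- 2 u^{2}}\, du = \frac{b}{4} \int_{-\infty}^{\infty} \cos(b u)\, e^{- 2 u^{2}}\, du,$$
so $I'(b) = - \frac{b}{4}\, I(b)$.

This is a separable first-order ODE; solving with the initial condition $I(0) = \int_{-\infty}^{\infty} - 7 e^{- 2 u^{2}}\,du = - \frac{7 \sqrt{2} \sqrt{\pi}}{2}$ gives
$$I(b) = - \frac{7 \sqrt{2} \sqrt{\pi} e^{- \frac{b^{2}}{8}}}{2}.$$

Setting $b = \frac{1}{5}$:
$$I = - \frac{7 \sqrt{2} \sqrt{\pi}}{2 e^{\frac{1}{200}}}.$$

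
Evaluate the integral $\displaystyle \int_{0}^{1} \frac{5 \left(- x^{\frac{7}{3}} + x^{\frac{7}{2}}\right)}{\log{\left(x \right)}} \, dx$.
$\log{\left(\frac{14348907}{3200000} \right)}$

Replace the exponent $\frac{7}{2}$ by a parameter $a$: let $I(a) = \int_{0}^{1} \frac{5 \left(- x^{\frac{7}{3}} + x^{a}\right)}{\log{\left(x \right)}} \, dx$.

Since $\dfrac{\partial}{\partial a}\,x^{a} = x^{a} \ln x$, the $\ln x$ in the denominator cancels and
$$\frac{dI}{da} = \int_{0}^{1} 5 x^{a} \, dx = 5 \left[\frac{x^{a+1}}{a+1}\right]_0^1 = \frac{5}{a + 1}.$$

Integrating with respect to $a$ gives $I(a) = \log{\left(\frac{243 \left(a + 1\right)^{5}}{100000} \right)} + C$.

At $a = \frac{7}{3}$ the integrand is identically $0$, so $I(\frac{7}{3}) = 0$. The closed form gives $0$, hence $C = 0$.

Setting $a = \frac{7}{2}$:
$$I = \log{\left(\frac{14348907}{3200000} \right)}.$$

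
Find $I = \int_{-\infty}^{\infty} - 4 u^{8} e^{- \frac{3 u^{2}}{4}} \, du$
$- \frac{4480 \sqrt{3} \sqrt{\pi}}{81}$

Consider the simpler parametrised integral
$$J(a) = \int_{-\infty}^{\infty} - 4 e^{- a u^{2}} \, du = - \frac{4 \sqrt{\pi}}{\sqrt{a}}.$$

Differentiating under the integral sign brings down a factor of $(-u^2)$:
$$\frac{dJ}{da} = \int_{-\infty}^{\infty} 4 u^{2} e^{- a u^{2}} \, du = \frac{2 \sqrt{\pi}}{a^{\frac{3}{2}}}.$$

Repeating $4$ times in total — each differentiation brings down another $(-u^2)$ — gives
$$\frac{d^{4}J}{da^{4}} = \int_{-\infty}^{\infty} - 4 u^{8} e^{- a u^{2}} \, du = - \frac{105 \sqrt{\pi}}{4 a^{\frac{9}{2}}},$$
and the integrand here is exactly the target integrand, so $I = - \frac{105 \sqrt{\pi}}{4 a^{\frac{9}{2}}}$.

Setting $a = \frac{3}{4}$:
$$I = - \frac{4480 \sqrt{3} \sqrt{\pi}}{81}.$$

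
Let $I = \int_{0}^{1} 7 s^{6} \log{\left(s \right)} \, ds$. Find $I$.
$- \frac{1}{7}$

Start from the elementary integral
$$J(a) = \int_{0}^{1} 7 s^{a} \, ds = \frac{7}{a + 1}.$$

Differentiating under the integral sign brings down a factor of $\ln s$:
$$\frac{dJ}{da} = \int_{0}^{1} 7 s^{a} \log{\left(s \right)} \, ds = - \frac{7}{\left(a + 1\right)^{2}}.$$

The integral on the left is $I$, so $I = - \frac{7}{\left(a + 1\right)^{2}}$.

Setting $a = 6$:
$$I = - \frac{1}{7}.$$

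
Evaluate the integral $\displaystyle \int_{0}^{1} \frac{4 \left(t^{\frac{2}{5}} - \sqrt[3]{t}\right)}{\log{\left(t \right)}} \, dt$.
$- \log{\left(\frac{160000}{194481} \right)}$

Replace the exponent $\frac{1}{3}$ by a parameter $a$: let $I(a) = \int_{0}^{1} \frac{4 \left(t^{\frac{2}{5}} - t^{a}\right)}{\log{\left(t \right)}} \, dt$.

Since $\dfrac{\partial}{\partial a}\,t^{a} = t^{a} \ln t$, the $\ln t$ in the denominator cancels and
$$\frac{dI}{da} = \int_{0}^{1} -4 t^{a} \, dt = -4 \left[\frac{t^{a+1}}{a+1}\right]_0^1 = - \frac{4}{a + 1}.$$

Integrating with respect to $a$ gives $I(a) = - \log{\left(\frac{625 \left(a + 1\right)^{4}}{2401} \right)} + C$.

At $a = \frac{2}{5}$ the integrand is identically $0$, so $I(\frac{2}{5}) = 0$. The closed form gives $0$, hence $C = 0$.

Setting $a = \frac{1}{3}$:
$$I = - \log{\left(\frac{160000}{194481} \right)}.$$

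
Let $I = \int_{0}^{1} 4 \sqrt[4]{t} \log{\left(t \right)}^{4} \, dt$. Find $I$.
$\frac{98304}{3125}$

Start from the elementary integral
$$J(a) = \int_{0}^{1} 4 t^{a} \, dt = \frac{4}{a + 1}.$$

Differentiating under the integral sign brings down a factor of $\ln t$:
$$\frac{dJ}{da} = \int_{0}^{1} 4 t^{a} \log{\left(t \right)} \, dt = - \frac{4}{\left(a + 1\right)^{2}}.$$

Repeating $4$ times in total — each differentiation brings down another $\ln t$ — gives
$$\frac{d^{4}J}{da^{4}} = \int_{0}^{1} 4 t^{a} \log{\left(t \right)}^{4} \, dt = \frac{96}{\left(a + 1\right)^{5}},$$
and the integrand here is exactly the target integrand, so $I = \frac{96}{\left(a + 1\right)^{5}}$.

Setting $a = \frac{1}{4}$:
$$I = \frac{98304}{3125}.$$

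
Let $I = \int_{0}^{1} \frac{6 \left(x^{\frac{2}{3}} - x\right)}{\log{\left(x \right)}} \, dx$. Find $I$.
$- \log{\left(\frac{46656}{15625} \right)}$

Replace the exponent $1$ by a parameter $a$: let $I(a) = \int_{0}^{1} \frac{6 \left(x^{\frac{2}{3}} - x^{a}\right)}{\log{\left(x \right)}} \, dx$.

Since $\dfrac{\partial}{\partial a}\,x^{a} = x^{a} \ln x$, the $\ln x$ in the denominator cancels and
$$\frac{dI}{da} = \int_{0}^{1} -6 x^{a} \, dx = -6 \left[\frac{x^{a+1}}{a+1}\right]_0^1 = - \frac{6}{a + 1}.$$

Integrating with respect to $a$ gives $I(a) = - \log{\left(\frac{729 \left(a + 1\right)^{6}}{15625} \right)} + C$.

At $a = \frac{2}{3}$ the integrand is identically $0$, so $I(\frac{2}{3}) = 0$. The closed form gives $0$, hence $C = 0$.

Setting $a = 1$:
$$I = - \log{\left(\frac{46656}{15625} \right)}.$$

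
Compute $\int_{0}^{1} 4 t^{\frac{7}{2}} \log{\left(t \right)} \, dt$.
$- \frac{16}{81}$

Start from the elementary integral
$$J(a) = \int_{0}^{1} 4 t^{a} \, dt = \frac{4}{a + 1}.$$

Differentiating under the integral sign brings down a factor of $\ln t$:
$$\frac{dJ}{da} = \int_{0}^{1} 4 t^{a} \log{\left(t \right)} \, dt = - \frac{4}{\left(a + 1\right)^{2}}.$$

The integral on the left is $I$, so $I = - \frac{4}{\left(a + 1\right)^{2}}$.

Setting $a = \frac{7}{2}$:
$$I = - \frac{16}{81}.$$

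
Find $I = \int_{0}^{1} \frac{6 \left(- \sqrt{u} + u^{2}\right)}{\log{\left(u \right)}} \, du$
$\log{\left(64 \right)}$

Replace the exponent $2$ by a parameter $a$: let $I(a) = \int_{0}^{1} \frac{6 \left(- \sqrt{u} + u^{a}\right)}{\log{\left(u \right)}} \, du$.

Since $\dfrac{\partial}{\partial a}\,u^{a} = u^{a} \ln u$, the $\ln u$ in the denominator cancels and
$$\frac{dI}{da} = \int_{0}^{1} 6 u^{a} \, du = 6 \left[\frac{u^{a+1}}{a+1}\right]_0^1 = \frac{6}{a + 1}.$$

Integrating with respect to $a$ gives $I(a) = \log{\left(\frac{64 \left(a + 1\right)^{6}}{729} \right)} + C$.

At $a = \frac{1}{2}$ the integrand is identically $0$, so $I(\frac{1}{2}) = 0$. The closed form gives $0$, hence $C = 0$.

Setting $a = 2$:
$$I = \log{\left(64 \right)}.$$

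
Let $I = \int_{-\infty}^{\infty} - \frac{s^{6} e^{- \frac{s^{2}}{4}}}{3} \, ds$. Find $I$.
$- 80 \sqrt{\pi}$

Consider the simpler parametrised integral
$$J(a) = \int_{-\infty}^{\infty} - \frac{e^{- a s^{2}}}{3} \, ds = - \frac{\sqrt{\pi}}{3 \sqrt{a}}.$$

Differentiating under the integral sign brings down a factor of $(-s^2)$:
$$\frac{dJ}{da} = \int_{-\infty}^{\infty} \frac{s^{2} e^{- a s^{2}}}{3} \, ds = \frac{\sqrt{\pi}}{6 a^{\frac{3}{2}}}.$$

Repeating $3$ times in total — each differentiation brings down another $(-s^2)$ — gives
$$\frac{d^{3}J}{da^{3}} = \int_{-\infty}^{\infty} \frac{s^{6} e^{- a s^{2}}}{3} \, ds = \frac{5 \sqrt{\pi}}{8 a^{\frac{7}{2}}},$$
and the integrand here is $(-1)^{3}$ times the target integrand, so $I = (-1)^{3}\,\frac{d^{3}J}{da^{3}} = - \frac{5 \sqrt{\pi}}{8 a^{\frac{7}{2}}}$.

Setting $a = \frac{1}{4}$:
$$I = - 80 \sqrt{\pi}.$$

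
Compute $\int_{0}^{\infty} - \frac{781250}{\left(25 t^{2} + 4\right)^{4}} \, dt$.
$- \frac{390625 \pi}{2048}$

Recall the elementary integral
$$J(a) = \int_{0}^{\infty} - \frac{2}{a^{2} + t^{2}} \, dt = - \frac{\pi}{a}.$$

Differentiating under the integral sign with respect to $a$,
$$\frac{dJ}{da} = \int_{0}^{\infty} \frac{4 a}{\left(a^{2} + t^{2}\right)^{2}} \, dt = \frac{\pi}{a^{2}},$$
so $\int_{0}^{\infty} - \frac{2}{\left(a^{2} + t^{2}\right)^{2}} \, dt = - \frac{\pi}{2 a^{3}}$.

Repeating — each differentiation of $1/(t^2+a^2)^j$ produces $-2ja/(t^2+a^2)^{j+1}$ — and dividing through by $-2ja$ at each step yields, after $3$ differentiations in total,
$$\int_{0}^{\infty} - \frac{2}{\left(a^{2} + t^{2}\right)^{4}} \, dt = - \frac{5 \pi}{16 a^{7}}.$$

Setting $a = \frac{2}{5}$:
$$I = - \frac{390625 \pi}{2048}.$$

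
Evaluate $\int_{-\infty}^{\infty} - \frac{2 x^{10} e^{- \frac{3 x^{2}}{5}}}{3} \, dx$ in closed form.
$- \frac{109375 \sqrt{15} \sqrt{\pi}}{1296}$

Begin with the known integral
$$J(a) = \int_{-\infty}^{\infty} - \frac{2 e^{- a x^{2}}}{3} \, dx = - \frac{2 \sqrt{\pi}}{3 \sqrt{a}}.$$

Differentiating under the integral sign brings down a factor of $(-x^2)$:
$$\frac{dJ}{da} = \int_{-\infty}^{\infty} \frac{2 x^{2} e^{- a x^{2}}}{3} \, dx = \frac{\sqrt{\pi}}{3 a^{\frac{3}{2}}}.$$

Repeating $5$ times in total — each differentiation brings down another $(-x^2)$ — gives
$$\frac{d^{5}J}{da^{5}} = \int_{-\infty}^{\infty} \frac{2 x^{10} e^{- a x^{2}}}{3} \, dx = \frac{315 \sqrt{\pi}}{16 a^{\frac{11}{2}}},$$
and the integrand here is $(-1)^{5}$ times the target integrand, so $I = (-1)^{5}\,\frac{d^{5}J}{da^{5}} = - \frac{315 \sqrt{\pi}}{16 a^{\frac{11}{2}}}$.

Setting $a = \frac{3}{5}$:
$$I = - \frac{109375 \sqrt{15} \sqrt{\pi}}{1296}.$$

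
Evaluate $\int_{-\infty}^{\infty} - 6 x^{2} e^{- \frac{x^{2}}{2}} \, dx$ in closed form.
$- 6 \sqrt{2} \sqrt{\pi}$

Consider the simpler parametrised integral
$$J(a) = \int_{-\infty}^{\infty} - 6 e^{- a x^{2}} \, dx = - \frac{6 \sqrt{\pi}}{\sqrt{a}}.$$

Differentiating under the integral sign brings down a factor of $(-x^2)$:
$$\frac{dJ}{da} = \int_{-\infty}^{\infty} 6 x^{2} e^{- a x^{2}} \, dx = \frac{3 \sqrt{\pi}}{a^{\frac{3}{2}}}.$$

The integral on the left is $-I$, so $I = - \frac{3 \sqrt{\pi}}{a^{\frac{3}{2}}}$.

Setting $a = \frac{1}{2}$:
$$I = - 6 \sqrt{2} \sqrt{\pi}.$$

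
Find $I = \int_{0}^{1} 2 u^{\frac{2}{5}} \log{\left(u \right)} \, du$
$- \frac{50}{49}$

Start from the elementary integral
$$J(a) = \int_{0}^{1} 2 u^{a} \, du = \frac{2}{a + 1}.$$

Differentiating under the integral sign brings down a factor of $\ln u$:
$$\frac{dJ}{da} = \int_{0}^{1} 2 u^{a} \log{\left(u \right)} \, du = - \frac{2}{\left(a + 1\right)^{2}}.$$

The integral on the left is $I$, so $I = - \frac{2}{\left(a + 1\right)^{2}}$.

Setting $a = \frac{2}{5}$:
$$I = - \frac{50}{49}.$$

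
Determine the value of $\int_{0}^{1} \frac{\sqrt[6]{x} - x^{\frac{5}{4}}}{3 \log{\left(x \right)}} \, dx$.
$- \log{\left(3 \right)} + \frac{\log{\left(14 \right)}}{3}$

Consider the one-parameter family: let $I(a) = \int_{0}^{1} \frac{- x^{\frac{5}{4}} + x^{a}}{3 \log{\left(x \right)}} \, dx$.

Since $\dfrac{\partial}{\partial a}\,x^{a} = x^{a} \ln x$, the $\ln x$ in the denominator cancels and
$$\frac{dI}{da} = \int_{0}^{1} \frac{1}{3} x^{a} \, dx = \frac{1}{3} \left[\frac{x^{a+1}}{a+1}\right]_0^1 = \frac{1}{3 \left(a + 1\right)}.$$

Integrating with respect to $a$ gives $I(a) = \frac{\log{\left(\frac{4 a}{9} + \frac{4}{9} \right)}}{3} + C$.

At $a = \frac{5}{4}$ the integrand is identically $0$, so $I(\frac{5}{4}) = 0$. The closed form gives $0$, hence $C = 0$.

Setting $a = \frac{1}{6}$:
$$I = - \log{\left(3 \right)} + \frac{\log{\left(14 \right)}}{3}.$$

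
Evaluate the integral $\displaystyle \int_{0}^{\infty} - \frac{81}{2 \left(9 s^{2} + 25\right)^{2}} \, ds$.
$- \frac{27 \pi}{1000}$

Begin with the known result
$$J(a) = \int_{0}^{\infty} - \frac{1}{2 \left(a^{2} + s^{2}\right)} \, ds = - \frac{\pi}{4 a}.$$

Differentiating under the integral sign with respect to $a$,
$$\frac{dJ}{da} = \int_{0}^{\infty} \frac{a}{\left(a^{2} + s^{2}\right)^{2}} \, ds = \frac{\pi}{4 a^{2}},$$
so $\int_{0}^{\infty} - \frac{1}{2 \left(a^{2} + s^{2}\right)^{2}} \, ds = - \frac{\pi}{8 a^{3}}$.

Setting $a = \frac{5}{3}$:
$$I = - \frac{27 \pi}{1000}.$$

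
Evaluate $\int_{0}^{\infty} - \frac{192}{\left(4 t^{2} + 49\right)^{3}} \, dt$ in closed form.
$- \frac{18 \pi}{16807}$

Start from the standard arctangent integral
$$J(a) = \int_{0}^{\infty} - \frac{3}{a^{2} + t^{2}} \, dt = - \frac{3 \pi}{2 a}.$$

Differentiating under the integral sign with respect to $a$,
$$\frac{dJ}{da} = \int_{0}^{\infty} \frac{6 a}{\left(a^{2} + t^{2}\right)^{2}} \, dt = \frac{3 \pi}{2 a^{2}},$$
so $\int_{0}^{\infty} - \frac{3}{\left(a^{2} + t^{2}\right)^{2}} \, dt = - \frac{3 \pi}{4 a^{3}}$.

Repeating — each differentiation of $1/(t^2+a^2)^j$ produces $-2ja/(t^2+a^2)^{j+1}$ — and dividing through by $-2ja$ at each step yields, after $2$ differentiations in total,
$$\int_{0}^{\infty} - \frac{3}{\left(a^{2} + t^{2}\right)^{3}} \, dt = - \frac{9 \pi}{16 a^{5}}.$$

Setting $a = \frac{7}{2}$:
$$I = - \frac{18 \pi}{16807}.$$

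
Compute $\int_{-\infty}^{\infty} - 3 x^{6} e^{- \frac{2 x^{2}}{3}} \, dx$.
$- \frac{1215 \sqrt{6} \sqrt{\pi}}{128}$

Consider the simpler parametrised integral
$$J(a) = \int_{-\infty}^{\infty} - 3 e^{- a x^{2}} \, dx = - \frac{3 \sqrt{\pi}}{\sqrt{a}}.$$

Differentiating under the integral sign brings down a factor of $(-x^2)$:
$$\frac{dJ}{da} = \int_{-\infty}^{\infty} 3 x^{2} e^{- a x^{2}} \, dx = \frac{3 \sqrt{\pi}}{2 a^{\frac{3}{2}}}.$$

Repeating $3$ times in total — each differentiation brings down another $(-x^2)$ — gives
$$\frac{d^{3}J}{da^{3}} = \int_{-\infty}^{\infty} 3 x^{6} e^{- a x^{2}} \, dx = \frac{45 \sqrt{\pi}}{8 a^{\frac{7}{2}}},$$
and the integrand here is $(-1)^{3}$ times the target integrand, so $I = (-1)^{3}\,\frac{d^{3}J}{da^{3}} = - \frac{45 \sqrt{\pi}}{8 a^{\frac{7}{2}}}$.

Setting $a = \frac{2}{3}$:
$$I = - \frac{1215 \sqrt{6} \sqrt{\pi}}{128}.$$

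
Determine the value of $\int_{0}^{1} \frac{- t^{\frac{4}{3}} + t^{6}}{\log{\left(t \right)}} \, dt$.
$\log{\left(3 \right)}$

Replace the exponent $6$ by a parameter $a$: let $I(a) = \int_{0}^{1} \frac{- t^{\frac{4}{3}} + t^{a}}{\log{\left(t \right)}} \, dt$.

Since $\dfrac{\partial}{\partial a}\,t^{a} = t^{a} \ln t$, the $\ln t$ in the denominator cancels and
$$\frac{dI}{da} = \int_{0}^{1} t^{a} \, dt = \left[\frac{t^{a+1}}{a+1}\right]_0^1 = \frac{1}{a + 1}.$$

Integrating with respect to $a$ gives $I(a) = \log{\left(\frac{3 a}{7} + \frac{3}{7} \right)} + C$.

At $a = \frac{4}{3}$ the integrand is identically $0$, so $I(\frac{4}{3}) = 0$. The closed form gives $0$, hence $C = 0$.

Setting $a = 6$:
$$I = \log{\left(3 \right)}.$$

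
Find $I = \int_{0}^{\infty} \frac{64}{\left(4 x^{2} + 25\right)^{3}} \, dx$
$\frac{6 \pi}{3125}$

Begin with the known result
$$J(a) = \int_{0}^{\infty} \frac{1}{a^{2} + x^{2}} \, dx = \frac{\pi}{2 a}.$$

Differentiating under the integral sign with respect to $a$,
$$\frac{dJ}{da} = \int_{0}^{\infty} - \frac{2 a}{\left(a^{2} + x^{2}\right)^{2}} \, dx = - \frac{\pi}{2 a^{2}},$$
so $\int_{0}^{\infty} \frac{1}{\left(a^{2} + x^{2}\right)^{2}} \, dx = \frac{\pi}{4 a^{3}}$.

Repeating — each differentiation of $1/(x^2+a^2)^j$ produces $-2ja/(x^2+a^2)^{j+1}$ — and dividing through by $-2ja$ at each step yields, after $2$ differentiations in total,
$$\int_{0}^{\infty} \frac{1}{\left(a^{2} + x^{2}\right)^{3}} \, dx = \frac{3 \pi}{16 a^{5}}.$$

Setting $a = \frac{5}{2}$:
$$I = \frac{6 \pi}{3125}.$$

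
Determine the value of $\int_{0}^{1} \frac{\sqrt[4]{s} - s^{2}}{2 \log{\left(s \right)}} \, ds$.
$\log{\left(\frac{\sqrt{15}}{6} \right)}$

Consider the one-parameter family: let $I(a) = \int_{0}^{1} \frac{- s^{2} + s^{a}}{2 \log{\left(s \right)}} \, ds$.

Since $\dfrac{\partial}{\partial a}\,s^{a} = s^{a} \ln s$, the $\ln s$ in the denominator cancels and
$$\frac{dI}{da} = \int_{0}^{1} \frac{1}{2} s^{a} \, ds = \frac{1}{2} \left[\frac{s^{a+1}}{a+1}\right]_0^1 = \frac{1}{2 \left(a + 1\right)}.$$

Integrating with respect to $a$ gives $I(a) = \frac{\log{\left(a + 1 \right)}}{2} - \frac{\log{\left(3 \right)}}{2} + C$.

At $a = 2$ the integrand is identically $0$, so $I(2) = 0$. The closed form gives $0$, hence $C = 0$.

Setting $a = \frac{1}{4}$:
$$I = \log{\left(\frac{\sqrt{15}}{6} \right)}.$$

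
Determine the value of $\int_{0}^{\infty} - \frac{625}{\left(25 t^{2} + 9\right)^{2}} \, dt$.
$- \frac{125 \pi}{108}$

Begin with the known result
$$J(a) = \int_{0}^{\infty} - \frac{1}{a^{2} + t^{2}} \, dt = - \frac{\pi}{2 a}.$$

Differentiating under the integral sign with respect to $a$,
$$\frac{dJ}{da} = \int_{0}^{\infty} \frac{2 a}{\left(a^{2} + t^{2}\right)^{2}} \, dt = \frac{\pi}{2 a^{2}},$$
so $\int_{0}^{\infty} - \frac{1}{\left(a^{2} + t^{2}\right)^{2}} \, dt = - \frac{\pi}{4 a^{3}}$.

Setting $a = \frac{3}{5}$:
$$I = - \frac{125 \pi}{108}.$$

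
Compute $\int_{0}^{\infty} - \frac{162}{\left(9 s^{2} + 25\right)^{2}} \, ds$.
$- \frac{27 \pi}{250}$

Start from the standard arctangent integral
$$J(a) = \int_{0}^{\infty} - \frac{2}{a^{2} + s^{2}} \, ds = - \frac{\pi}{a}.$$

Differentiating under the integral sign with respect to $a$,
$$\frac{dJ}{da} = \int_{0}^{\infty} \frac{4 a}{\left(a^{2} + s^{2}\right)^{2}} \, ds = \frac{\pi}{a^{2}},$$
so $\int_{0}^{\infty} - \frac{2}{\left(a^{2} + s^{2}\right)^{2}} \, ds = - \frac{\pi}{2 a^{3}}$.

Setting $a = \frac{5}{3}$:
$$I = - \frac{27 \pi}{250}.$$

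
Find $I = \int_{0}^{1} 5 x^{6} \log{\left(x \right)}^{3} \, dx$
$- \frac{30}{2401}$

Consider the simpler parametrised integral
$$J(a) = \int_{0}^{1} 5 x^{a} \, dx = \frac{5}{a + 1}.$$

Differentiating under the integral sign brings down a factor of $\ln x$:
$$\frac{dJ}{da} = \int_{0}^{1} 5 x^{a} \log{\left(x \right)} \, dx = - \frac{5}{\left(a + 1\right)^{2}}.$$

Repeating $3$ times in total — each differentiation brings down another $\ln x$ — gives
$$\frac{d^{3}J}{da^{3}} = \int_{0}^{1} 5 x^{a} \log{\left(x \right)}^{3} \, dx = - \frac{30}{\left(a + 1\right)^{4}},$$
and the integrand here is exactly the target integrand, so $I = - \frac{30}{\left(a + 1\right)^{4}}$.

Setting $a = 6$:
$$I = - \frac{30}{2401}.$$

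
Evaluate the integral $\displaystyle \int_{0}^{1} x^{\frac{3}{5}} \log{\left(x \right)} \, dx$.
$- \frac{25}{64}$

Consider the simpler parametrised integral
$$J(a) = \int_{0}^{1} x^{a} \, dx = \frac{1}{a + 1}.$$

Differentiating under the integral sign brings down a factor of $\ln x$:
$$\frac{dJ}{da} = \int_{0}^{1} x^{a} \log{\left(x \right)} \, dx = - \frac{1}{\left(a + 1\right)^{2}}.$$

The integral on the left is $I$, so $I = - \frac{1}{\left(a + 1\right)^{2}}$.

Setting $a = \frac{3}{5}$:
$$I = - \frac{25}{64}.$$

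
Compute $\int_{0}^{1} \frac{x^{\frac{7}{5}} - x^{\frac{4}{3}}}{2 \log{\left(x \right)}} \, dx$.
$- \frac{\log{\left(35 \right)}}{2} + \log{\left(6 \right)}$

Introduce a parameter $a$ in the exponent: let $I(a) = \int_{0}^{1} \frac{x^{\frac{7}{5}} - x^{a}}{2 \log{\left(x \right)}} \, dx$.

Since $\dfrac{\partial}{\partial a}\,x^{a} = x^{a} \ln x$, the $\ln x$ in the denominator cancels and
$$\frac{dI}{da} = \int_{0}^{1} - \frac{1}{2} x^{a} \, dx = - \frac{1}{2} \left[\frac{x^{a+1}}{a+1}\right]_0^1 = - \frac{1}{2 a + 2}.$$

Integrating with respect to $a$ gives $I(a) = - \frac{\log{\left(a + 1 \right)}}{2} - \frac{\log{\left(5 \right)}}{2} + \frac{\log{\left(12 \right)}}{2} + C$.

At $a = \frac{7}{5}$ the integrand is identically $0$, so $I(\frac{7}{5}) = 0$. The closed form gives $0$, hence $C = 0$.

Setting $a = \frac{4}{3}$:
$$I = - \frac{\log{\left(35 \right)}}{2} + \log{\left(6 \right)}.$$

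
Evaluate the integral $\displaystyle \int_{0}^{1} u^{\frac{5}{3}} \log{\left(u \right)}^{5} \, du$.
$- \frac{10935}{32768}$

Consider the simpler parametrised integral
$$J(a) = \int_{0}^{1} u^{a} \, du = \frac{1}{a + 1}.$$

Differentiating under the integral sign brings down a factor of $\ln u$:
$$\frac{dJ}{da} = \int_{0}^{1} u^{a} \log{\left(u \right)} \, du = - \frac{1}{\left(a + 1\right)^{2}}.$$

Repeating $5$ times in total — each differentiation brings down another $\ln u$ — gives
$$\frac{d^{5}J}{da^{5}} = \int_{0}^{1} u^{a} \log{\left(u \right)}^{5} \, du = - \frac{120}{\left(a + 1\right)^{6}},$$
and the integrand here is exactly the target integrand, so $I = - \frac{120}{\left(a + 1\right)^{6}}$.

Setting $a = \frac{5}{3}$:
$$I = - \frac{10935}{32768}.$$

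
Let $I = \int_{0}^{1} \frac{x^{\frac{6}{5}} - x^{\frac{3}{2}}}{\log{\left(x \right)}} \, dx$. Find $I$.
$- \log{\left(\frac{25}{22} \right)}$

Replace the exponent $\frac{3}{2}$ by a parameter $a$: let $I(a) = \int_{0}^{1} \frac{x^{\frac{6}{5}} - x^{a}}{\log{\left(x \right)}} \, dx$.

Since $\dfrac{\partial}{\partial a}\,x^{a} = x^{a} \ln x$, the $\ln x$ in the denominator cancels and
$$\frac{dI}{da} = \int_{0}^{1} -1 x^{a} \, dx = -1 \left[\frac{x^{a+1}}{a+1}\right]_0^1 = - \frac{1}{a + 1}.$$

Integrating with respect to $a$ gives $I(a) = - \log{\left(\frac{5 a}{11} + \frac{5}{11} \right)} + C$.

At $a = \frac{6}{5}$ the integrand is identically $0$, so $I(\frac{6}{5}) = 0$. The closed form gives $0$, hence $C = 0$.

Setting $a = \frac{3}{2}$:
$$I = - \log{\left(\frac{25}{22} \right)}.$$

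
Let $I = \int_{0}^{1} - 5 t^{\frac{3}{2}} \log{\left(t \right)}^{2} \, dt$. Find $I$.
$- \frac{16}{25}$

Consider the simpler parametrised integral
$$J(a) = \int_{0}^{1} - 5 t^{a} \, dt = - \frac{5}{a + 1}.$$

Differentiating under the integral sign brings down a factor of $\ln t$:
$$\frac{dJ}{da} = \int_{0}^{1} - 5 t^{a} \log{\left(t \right)} \, dt = \frac{5}{\left(a + 1\right)^{2}}.$$

Repeating twice in total — each differentiation brings down another $\ln t$ — gives
$$\frac{d^{2}J}{da^{2}} = \int_{0}^{1} - 5 t^{a} \log{\left(t \right)}^{2} \, dt = - \frac{10}{\left(a + 1\right)^{3}},$$
and the integrand here is exactly the target integrand, so $I = - \frac{10}{\left(a + 1\right)^{3}}$.

Setting $a = \frac{3}{2}$:
$$I = - \frac{16}{25}.$$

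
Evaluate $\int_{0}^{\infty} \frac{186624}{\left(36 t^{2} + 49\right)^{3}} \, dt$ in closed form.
$\frac{5832 \pi}{16807}$

Start from the standard arctangent integral
$$J(a) = \int_{0}^{\infty} \frac{4}{a^{2} + t^{2}} \, dt = \frac{2 \pi}{a}.$$

Differentiating under the integral sign with respect to $a$,
$$\frac{dJ}{da} = \int_{0}^{\infty} - \frac{8 a}{\left(a^{2} + t^{2}\right)^{2}} \, dt = - \frac{2 \pi}{a^{2}},$$
so $\int_{0}^{\infty} \frac{4}{\left(a^{2} + t^{2}\right)^{2}} \, dt = \frac{\pi}{a^{3}}$.

Repeating — each differentiation of $1/(t^2+a^2)^j$ produces $-2ja/(t^2+a^2)^{j+1}$ — and dividing through by $-2ja$ at each step yields, after $2$ differentiations in total,
$$\int_{0}^{\infty} \frac{4}{\left(a^{2} + t^{2}\right)^{3}} \, dt = \frac{3 \pi}{4 a^{5}}.$$

Setting $a = \frac{7}{6}$:
$$I = \frac{5832 \pi}{16807}.$$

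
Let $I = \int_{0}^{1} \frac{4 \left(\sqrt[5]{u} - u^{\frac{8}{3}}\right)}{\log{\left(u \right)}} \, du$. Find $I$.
$\log{\left(\frac{104976}{9150625} \right)}$

Replace the exponent $\frac{1}{5}$ by a parameter $a$: let $I(a) = \int_{0}^{1} \frac{4 \left(- u^{\frac{8}{3}} + u^{a}\right)}{\log{\left(u \right)}} \, du$.

Since $\dfrac{\partial}{\partial a}\,u^{a} = u^{a} \ln u$, the $\ln u$ in the denominator cancels and
$$\frac{dI}{da} = \int_{0}^{1} 4 u^{a} \, du = 4 \left[\frac{u^{a+1}}{a+1}\right]_0^1 = \frac{4}{a + 1}.$$

Integrating with respect to $a$ gives $I(a) = \log{\left(\frac{81 \left(a + 1\right)^{4}}{14641} \right)} + C$.

At $a = \frac{8}{3}$ the integrand is identically $0$, so $I(\frac{8}{3}) = 0$. The closed form gives $0$, hence $C = 0$.

Setting $a = \frac{1}{5}$:
$$I = \log{\left(\frac{104976}{9150625} \right)}.$$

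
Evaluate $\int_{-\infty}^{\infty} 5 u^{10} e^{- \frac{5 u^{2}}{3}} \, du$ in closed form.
$\frac{45927 \sqrt{15} \sqrt{\pi}}{20000}$

Begin with the known integral
$$J(a) = \int_{-\infty}^{\infty} 5 e^{- a u^{2}} \, du = \frac{5 \sqrt{\pi}}{\sqrt{a}}.$$

Differentiating under the integral sign brings down a factor of $(-u^2)$:
$$\frac{dJ}{da} = \int_{-\infty}^{\infty} - 5 u^{2} e^{- a u^{2}} \, du = - \frac{5 \sqrt{\pi}}{2 a^{\frac{3}{2}}}.$$

Repeating $5$ times in total — each differentiation brings down another $(-u^2)$ — gives
$$\frac{d^{5}J}{da^{5}} = \int_{-\infty}^{\infty} - 5 u^{10} e^{- a u^{2}} \, du = - \frac{4725 \sqrt{\pi}}{32 a^{\frac{11}{2}}},$$
and the integrand here is $(-1)^{5}$ times the target integrand, so $I = (-1)^{5}\,\frac{d^{5}J}{da^{5}} = \frac{4725 \sqrt{\pi}}{32 a^{\frac{11}{2}}}$.

Setting $a = \frac{5}{3}$:
$$I = \frac{45927 \sqrt{15} \sqrt{\pi}}{20000}.$$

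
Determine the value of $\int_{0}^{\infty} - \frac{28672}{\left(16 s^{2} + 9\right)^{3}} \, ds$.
$- \frac{448 \pi}{81}$

Recall the elementary integral
$$J(a) = \int_{0}^{\infty} - \frac{7}{a^{2} + s^{2}} \, ds = - \frac{7 \pi}{2 a}.$$

Differentiating under the integral sign with respect to $a$,
$$\frac{dJ}{da} = \int_{0}^{\infty} \frac{14 a}{\left(a^{2} + s^{2}\right)^{2}} \, ds = \frac{7 \pi}{2 a^{2}},$$
so $\int_{0}^{\infty} - \frac{7}{\left(a^{2} + s^{2}\right)^{2}} \, ds = - \frac{7 \pi}{4 a^{3}}$.

Repeating — each differentiation of $1/(s^2+a^2)^j$ produces $-2ja/(s^2+a^2)^{j+1}$ — and dividing through by $-2ja$ at each step yields, after $2$ differentiations in total,
$$\int_{0}^{\infty} - \frac{7}{\left(a^{2} + s^{2}\right)^{3}} \, ds = - \frac{21 \pi}{16 a^{5}}.$$

Setting $a = \frac{3}{4}$:
$$I = - \frac{448 \pi}{81}.$$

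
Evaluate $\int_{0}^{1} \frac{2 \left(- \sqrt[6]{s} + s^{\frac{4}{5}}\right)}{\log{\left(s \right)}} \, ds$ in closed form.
$\log{\left(\frac{2916}{1225} \right)}$

Introduce a parameter $a$ in the exponent: let $I(a) = \int_{0}^{1} \frac{2 \left(- \sqrt[6]{s} + s^{a}\right)}{\log{\left(s \right)}} \, ds$.

Since $\dfrac{\partial}{\partial a}\,s^{a} = s^{a} \ln s$, the $\ln s$ in the denominator cancels and
$$\frac{dI}{da} = \int_{0}^{1} 2 s^{a} \, ds = 2 \left[\frac{s^{a+1}}{a+1}\right]_0^1 = \frac{2}{a + 1}.$$

Integrating with respect to $a$ gives $I(a) = \log{\left(\frac{36 \left(a + 1\right)^{2}}{49} \right)} + C$.

At $a = \frac{1}{6}$ the integrand is identically $0$, so $I(\frac{1}{6}) = 0$. The closed form gives $0$, hence $C = 0$.

Setting $a = \frac{4}{5}$:
$$I = \log{\left(\frac{2916}{1225} \right)}.$$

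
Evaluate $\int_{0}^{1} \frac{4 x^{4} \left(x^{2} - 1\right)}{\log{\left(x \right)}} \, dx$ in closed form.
$\log{\left(\frac{2401}{625} \right)}$

Consider the one-parameter family: let $I(a) = \int_{0}^{1} \frac{4 \left(x^{6} - x^{a}\right)}{\log{\left(x \right)}} \, dx$.

Since $\dfrac{\partial}{\partial a}\,x^{a} = x^{a} \ln x$, the $\ln x$ in the denominator cancels and
$$\frac{dI}{da} = \int_{0}^{1} -4 x^{a} \, dx = -4 \left[\frac{x^{a+1}}{a+1}\right]_0^1 = - \frac{4}{a + 1}.$$

Integrating with respect to $a$ gives $I(a) = \log{\left(\frac{2401}{\left(a + 1\right)^{4}} \right)} + C$.

At $a = 6$ the integrand is identically $0$, so $I(6) = 0$. The closed form gives $0$, hence $C = 0$.

Setting $a = 4$:
$$I = \log{\left(\frac{2401}{625} \right)}.$$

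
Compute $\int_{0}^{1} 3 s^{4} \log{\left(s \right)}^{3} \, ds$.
$- \frac{18}{625}$

Consider the simpler parametrised integral
$$J(a) = \int_{0}^{1} 3 s^{a} \, ds = \frac{3}{a + 1}.$$

Differentiating under the integral sign brings down a factor of $\ln s$:
$$\frac{dJ}{da} = \int_{0}^{1} 3 s^{a} \log{\left(s \right)} \, ds = - \frac{3}{\left(a + 1\right)^{2}}.$$

Repeating $3$ times in total — each differentiation brings down another $\ln s$ — gives
$$\frac{d^{3}J}{da^{3}} = \int_{0}^{1} 3 s^{a} \log{\left(s \right)}^{3} \, ds = - \frac{18}{\left(a + 1\right)^{4}},$$
and the integrand here is exactly the target integrand, so $I = - \frac{18}{\left(a + 1\right)^{4}}$.

Setting $a = 4$:
$$I = - \frac{18}{625}.$$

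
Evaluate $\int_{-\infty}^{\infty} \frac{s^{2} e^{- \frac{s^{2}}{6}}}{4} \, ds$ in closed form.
$\frac{3 \sqrt{6} \sqrt{\pi}}{4}$

Consider the simpler parametrised integral
$$J(a) = \int_{-\infty}^{\infty} \frac{e^{- a s^{2}}}{4} \, ds = \frac{\sqrt{\pi}}{4 \sqrt{a}}.$$

Differentiating under the integral sign brings down a factor of $(-s^2)$:
$$\frac{dJ}{da} = \int_{-\infty}^{\infty} - \frac{s^{2} e^{- a s^{2}}}{4} \, ds = - \frac{\sqrt{\pi}}{8 a^{\frac{3}{2}}}.$$

The integral on the left is $-I$, so $I = \frac{\sqrt{\pi}}{8 a^{\frac{3}{2}}}$.

Setting $a = \frac{1}{6}$:
$$I = \frac{3 \sqrt{6} \sqrt{\pi}}{4}.$$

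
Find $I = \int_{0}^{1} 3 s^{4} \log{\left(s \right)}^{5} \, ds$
$- \frac{72}{3125}$

Begin with the known integral
$$J(a) = \int_{0}^{1} 3 s^{a} \, ds = \frac{3}{a + 1}.$$

Differentiating under the integral sign brings down a factor of $\ln s$:
$$\frac{dJ}{da} = \int_{0}^{1} 3 s^{a} \log{\left(s \right)} \, ds = - \frac{3}{\left(a + 1\right)^{2}}.$$

Repeating $5$ times in total — each differentiation brings down another $\ln s$ — gives
$$\frac{d^{5}J}{da^{5}} = \int_{0}^{1} 3 s^{a} \log{\left(s \right)}^{5} \, ds = - \frac{360}{\left(a + 1\right)^{6}},$$
and the integrand here is exactly the target integrand, so $I = - \frac{360}{\left(a + 1\right)^{6}}$.

Setting $a = 4$:
$$I = - \frac{72}{3125}.$$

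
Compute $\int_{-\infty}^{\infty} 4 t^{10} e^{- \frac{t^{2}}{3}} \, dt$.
$\frac{229635 \sqrt{3} \sqrt{\pi}}{8}$

Begin with the known integral
$$J(a) = \int_{-\infty}^{\infty} 4 e^{- a t^{2}} \, dt = \frac{4 \sqrt{\pi}}{\sqrt{a}}.$$

Differentiating under the integral sign brings down a factor of $(-t^2)$:
$$\frac{dJ}{da} = \int_{-\infty}^{\infty} - 4 t^{2} e^{- a t^{2}} \, dt = - \frac{2 \sqrt{\pi}}{a^{\frac{3}{2}}}.$$

Repeating $5$ times in total — each differentiation brings down another $(-t^2)$ — gives
$$\frac{d^{5}J}{da^{5}} = \int_{-\infty}^{\infty} - 4 t^{10} e^{- a t^{2}} \, dt = - \frac{945 \sqrt{\pi}}{8 a^{\frac{11}{2}}},$$
and the integrand here is $(-1)^{5}$ times the target integrand, so $I = (-1)^{5}\,\frac{d^{5}J}{da^{5}} = \frac{945 \sqrt{\pi}}{8 a^{\frac{11}{2}}}$.

Setting $a = \frac{1}{3}$:
$$I = \frac{229635 \sqrt{3} \sqrt{\pi}}{8}.$$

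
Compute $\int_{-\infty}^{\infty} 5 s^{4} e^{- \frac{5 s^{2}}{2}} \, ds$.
$\frac{3 \sqrt{10} \sqrt{\pi}}{25}$

Start from the elementary integral
$$J(a) = \int_{-\infty}^{\infty} 5 e^{- a s^{2}} \, ds = \frac{5 \sqrt{\pi}}{\sqrt{a}}.$$

Differentiating under the integral sign brings down a factor of $(-s^2)$:
$$\frac{dJ}{da} = \int_{-\infty}^{\infty} - 5 s^{2} e^{- a s^{2}} \, ds = - \frac{5 \sqrt{\pi}}{2 a^{\frac{3}{2}}}.$$

Repeating twice in total — each differentiation brings down another $(-s^2)$ — gives
$$\frac{d^{2}J}{da^{2}} = \int_{-\infty}^{\infty} 5 s^{4} e^{- a s^{2}} \, ds = \frac{15 \sqrt{\pi}}{4 a^{\frac{5}{2}}},$$
and the integrand here is exactly the target integrand, so $I = \frac{15 \sqrt{\pi}}{4 a^{\frac{5}{2}}}$.

Setting $a = \frac{5}{2}$:
$$I = \frac{3 \sqrt{10} \sqrt{\pi}}{25}.$$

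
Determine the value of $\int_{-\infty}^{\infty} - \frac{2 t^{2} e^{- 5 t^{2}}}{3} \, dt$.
$- \frac{\sqrt{5} \sqrt{\pi}}{75}$

Consider the simpler parametrised integral
$$J(a) = \int_{-\infty}^{\infty} - \frac{2 e^{- a t^{2}}}{3} \, dt = - \frac{2 \sqrt{\pi}}{3 \sqrt{a}}.$$

Differentiating under the integral sign brings down a factor of $(-t^2)$:
$$\frac{dJ}{da} = \int_{-\infty}^{\infty} \frac{2 t^{2} e^{- a t^{2}}}{3} \, dt = \frac{\sqrt{\pi}}{3 a^{\frac{3}{2}}}.$$

The integral on the left is $-I$, so $I = - \frac{\sqrt{\pi}}{3 a^{\frac{3}{2}}}$.

Setting $a = 5$:
$$I = - \frac{\sqrt{5} \sqrt{\pi}}{75}.$$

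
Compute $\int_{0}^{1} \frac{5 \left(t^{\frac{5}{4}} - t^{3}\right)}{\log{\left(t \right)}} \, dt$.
$- \log{\left(\frac{1048576}{59049} \right)}$

Consider the one-parameter family: let $I(a) = \int_{0}^{1} \frac{5 \left(t^{\frac{5}{4}} - t^{a}\right)}{\log{\left(t \right)}} \, dt$.

Since $\dfrac{\partial}{\partial a}\,t^{a} = t^{a} \ln t$, the $\ln t$ in the denominator cancels and
$$\frac{dI}{da} = \int_{0}^{1} -5 t^{a} \, dt = -5 \left[\frac{t^{a+1}}{a+1}\right]_0^1 = - \frac{5}{a + 1}.$$

Integrating with respect to $a$ gives $I(a) = - \log{\left(\frac{1024 \left(a + 1\right)^{5}}{59049} \right)} + C$.

At $a = \frac{5}{4}$ the integrand is identically $0$, so $I(\frac{5}{4}) = 0$. The closed form gives $0$, hence $C = 0$.

Setting $a = 3$:
$$I = - \log{\left(\frac{1048576}{59049} \right)}.$$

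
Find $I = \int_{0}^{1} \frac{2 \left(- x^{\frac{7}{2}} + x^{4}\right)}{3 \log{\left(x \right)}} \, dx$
$\log{\left(\frac{30^{\frac{2}{3}}}{9} \right)}$

Replace the exponent $4$ by a parameter $a$: let $I(a) = \int_{0}^{1} \frac{2 \left(- x^{\frac{7}{2}} + x^{a}\right)}{3 \log{\left(x \right)}} \, dx$.

Since $\dfrac{\partial}{\partial a}\,x^{a} = x^{a} \ln x$, the $\ln x$ in the denominator cancels and
$$\frac{dI}{da} = \int_{0}^{1} \frac{2}{3} x^{a} \, dx = \frac{2}{3} \left[\frac{x^{a+1}}{a+1}\right]_0^1 = \frac{2}{3 \left(a + 1\right)}.$$

Integrating with respect to $a$ gives $I(a) = \log{\left(\frac{6^{\frac{2}{3}} \left(a + 1\right)^{\frac{2}{3}}}{9} \right)} + C$.

At $a = \frac{7}{2}$ the integrand is identically $0$, so $I(\frac{7}{2}) = 0$. The closed form gives $0$, hence $C = 0$.

Setting $a = 4$:
$$I = \log{\left(\frac{30^{\frac{2}{3}}}{9} \right)}.$$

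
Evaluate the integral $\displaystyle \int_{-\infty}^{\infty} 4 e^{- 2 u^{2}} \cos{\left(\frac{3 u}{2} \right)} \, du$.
$\frac{2 \sqrt{2} \sqrt{\pi}}{e^{\frac{9}{32}}}$

Let $b$ denote the cosine frequency and define $I(b) = \int_{-\infty}^{\infty} 4 e^{- 2 u^{2}} \cos{\left(b u \right)} \, du$.

Differentiating under the integral sign,
$$I'(b) = \int_{-\infty}^{\infty} - 4 u e^{- 2 u^{2}} \sin{\left(b u \right)} \, du.$$

Integrate $\int_{-\infty}^{\infty} u \sin(b u)\, e^{- 2 u^{2}}\, du$ by parts with $w = \sin(b u)$ and $dv = u\, e^{- 2 u^{2}}\, du$, giving $v = - \frac{e^{- 2 u^{2}}}{4}$. The boundary term vanishes and
$$\int_{-\infty}^{\infty} u \sin(b u)\, e^{- 2 u^{2}}\, du = \frac{b}{4} \int_{-\infty}^{\infty} \cos(b u)\, e^{- 2 u^{2}}\, du,$$
so $I'(b) = - \frac{b}{4}\, I(b)$.

This is a separable first-order ODE; solving with the initial condition $I(0) = \int_{-\infty}^{\infty} 4 e^{- 2 u^{2}}\,du = 2 \sqrt{2} \sqrt{\pi}$ gives
$$I(b) = 2 \sqrt{2} \sqrt{\pi} e^{- \frac{b^{2}}{8}}.$$

Setting $b = \frac{3}{2}$:
$$I = \frac{2 \sqrt{2} \sqrt{\pi}}{e^{\frac{9}{32}}}.$$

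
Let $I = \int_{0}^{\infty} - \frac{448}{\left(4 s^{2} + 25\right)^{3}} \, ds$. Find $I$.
$- \frac{42 \pi}{3125}$

Start from the standard arctangent integral
$$J(a) = \int_{0}^{\infty} - \frac{7}{a^{2} + s^{2}} \, ds = - \frac{7 \pi}{2 a}.$$

Differentiating under the integral sign with respect to $a$,
$$\frac{dJ}{da} = \int_{0}^{\infty} \frac{14 a}{\left(a^{2} + s^{2}\right)^{2}} \, ds = \frac{7 \pi}{2 a^{2}},$$
so $\int_{0}^{\infty} - \frac{7}{\left(a^{2} + s^{2}\right)^{2}} \, ds = - \frac{7 \pi}{4 a^{3}}$.

Repeating — each differentiation of $1/(s^2+a^2)^j$ produces $-2ja/(s^2+a^2)^{j+1}$ — and dividing through by $-2ja$ at each step yields, after $2$ differentiations in total,
$$\int_{0}^{\infty} - \frac{7}{\left(a^{2} + s^{2}\right)^{3}} \, ds = - \frac{21 \pi}{16 a^{5}}.$$

Setting $a = \frac{5}{2}$:
$$I = - \frac{42 \pi}{3125}.$$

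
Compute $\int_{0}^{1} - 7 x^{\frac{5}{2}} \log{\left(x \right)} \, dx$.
$\frac{4}{7}$

Start from the elementary integral
$$J(a) = \int_{0}^{1} - 7 x^{a} \, dx = - \frac{7}{a + 1}.$$

Differentiating under the integral sign brings down a factor of $\ln x$:
$$\frac{dJ}{da} = \int_{0}^{1} - 7 x^{a} \log{\left(x \right)} \, dx = \frac{7}{\left(a + 1\right)^{2}}.$$

The integral on the left is $I$, so $I = \frac{7}{\left(a + 1\right)^{2}}$.

Setting $a = \frac{5}{2}$:
$$I = \frac{4}{7}.$$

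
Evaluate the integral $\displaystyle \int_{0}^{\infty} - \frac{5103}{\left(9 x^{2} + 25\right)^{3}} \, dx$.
$- \frac{5103 \pi}{50000}$

Recall the elementary integral
$$J(a) = \int_{0}^{\infty} - \frac{7}{a^{2} + x^{2}} \, dx = - \frac{7 \pi}{2 a}.$$

Differentiating under the integral sign with respect to $a$,
$$\frac{dJ}{da} = \int_{0}^{\infty} \frac{14 a}{\left(a^{2} + x^{2}\right)^{2}} \, dx = \frac{7 \pi}{2 a^{2}},$$
so $\int_{0}^{\infty} - \frac{7}{\left(a^{2} + x^{2}\right)^{2}} \, dx = - \frac{7 \pi}{4 a^{3}}$.

Repeating — each differentiation of $1/(x^2+a^2)^j$ produces $-2ja/(x^2+a^2)^{j+1}$ — and dividing through by $-2ja$ at each step yields, after $2$ differentiations in total,
$$\int_{0}^{\infty} - \frac{7}{\left(a^{2} + x^{2}\right)^{3}} \, dx = - \frac{21 \pi}{16 a^{5}}.$$

Setting $a = \frac{5}{3}$:
$$I = - \frac{5103 \pi}{50000}.$$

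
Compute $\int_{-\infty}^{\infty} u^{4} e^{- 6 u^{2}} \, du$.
$\frac{\sqrt{6} \sqrt{\pi}}{288}$

Start from the elementary integral
$$J(a) = \int_{-\infty}^{\infty} e^{- a u^{2}} \, du = \frac{\sqrt{\pi}}{\sqrt{a}}.$$

Differentiating under the integral sign brings down a factor of $(-u^2)$:
$$\frac{dJ}{da} = \int_{-\infty}^{\infty} - u^{2} e^{- a u^{2}} \, du = - \frac{\sqrt{\pi}}{2 a^{\frac{3}{2}}}.$$

Repeating twice in total — each differentiation brings down another $(-u^2)$ — gives
$$\frac{d^{2}J}{da^{2}} = \int_{-\infty}^{\infty} u^{4} e^{- a u^{2}} \, du = \frac{3 \sqrt{\pi}}{4 a^{\frac{5}{2}}},$$
and the integrand here is exactly the target integrand, so $I = \frac{3 \sqrt{\pi}}{4 a^{\frac{5}{2}}}$.

Setting $a = 6$:
$$I = \frac{\sqrt{6} \sqrt{\pi}}{288}.$$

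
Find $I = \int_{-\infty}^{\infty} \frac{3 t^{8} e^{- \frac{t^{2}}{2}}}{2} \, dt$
$\frac{315 \sqrt{2} \sqrt{\pi}}{2}$

Start from the elementary integral
$$J(a) = \int_{-\infty}^{\infty} \frac{3 e^{- a t^{2}}}{2} \, dt = \frac{3 \sqrt{\pi}}{2 \sqrt{a}}.$$

Differentiating under the integral sign brings down a factor of $(-t^2)$:
$$\frac{dJ}{da} = \int_{-\infty}^{\infty} - \frac{3 t^{2} e^{- a t^{2}}}{2} \, dt = - \frac{3 \sqrt{\pi}}{4 a^{\frac{3}{2}}}.$$

Repeating $4$ times in total — each differentiation brings down another $(-t^2)$ — gives
$$\frac{d^{4}J}{da^{4}} = \int_{-\infty}^{\infty} \frac{3 t^{8} e^{- a t^{2}}}{2} \, dt = \frac{315 \sqrt{\pi}}{32 a^{\frac{9}{2}}},$$
and the integrand here is exactly the target integrand, so $I = \frac{315 \sqrt{\pi}}{32 a^{\frac{9}{2}}}$.

Setting $a = \frac{1}{2}$:
$$I = \frac{315 \sqrt{2} \sqrt{\pi}}{2}.$$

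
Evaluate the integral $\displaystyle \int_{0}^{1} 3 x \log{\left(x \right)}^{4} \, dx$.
$\frac{9}{4}$

Consider the simpler parametrised integral
$$J(a) = \int_{0}^{1} 3 x^{a} \, dx = \frac{3}{a + 1}.$$

Differentiating under the integral sign brings down a factor of $\ln x$:
$$\frac{dJ}{da} = \int_{0}^{1} 3 x^{a} \log{\left(x \right)} \, dx = - \frac{3}{\left(a + 1\right)^{2}}.$$

Repeating $4$ times in total — each differentiation brings down another $\ln x$ — gives
$$\frac{d^{4}J}{da^{4}} = \int_{0}^{1} 3 x^{a} \log{\left(x \right)}^{4} \, dx = \frac{72}{\left(a + 1\right)^{5}},$$
and the integrand here is exactly the target integrand, so $I = \frac{72}{\left(a + 1\right)^{5}}$.

Setting $a = 1$:
$$I = \frac{9}{4}.$$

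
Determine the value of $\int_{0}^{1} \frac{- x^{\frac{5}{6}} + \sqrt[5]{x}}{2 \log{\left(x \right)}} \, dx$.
$- \frac{\log{\left(55 \right)}}{2} + \log{\left(6 \right)}$

Consider the one-parameter family: let $I(a) = \int_{0}^{1} \frac{\sqrt[5]{x} - x^{a}}{2 \log{\left(x \right)}} \, dx$.

Since $\dfrac{\partial}{\partial a}\,x^{a} = x^{a} \ln x$, the $\ln x$ in the denominator cancels and
$$\frac{dI}{da} = \int_{0}^{1} - \frac{1}{2} x^{a} \, dx = - \frac{1}{2} \left[\frac{x^{a+1}}{a+1}\right]_0^1 = - \frac{1}{2 a + 2}.$$

Integrating with respect to $a$ gives $I(a) = - \frac{\log{\left(a + 1 \right)}}{2} - \frac{\log{\left(5 \right)}}{2} + \frac{\log{\left(6 \right)}}{2} + C$.

At $a = \frac{1}{5}$ the integrand is identically $0$, so $I(\frac{1}{5}) = 0$. The closed form gives $0$, hence $C = 0$.

Setting $a = \frac{5}{6}$:
$$I = - \frac{\log{\left(55 \right)}}{2} + \log{\left(6 \right)}.$$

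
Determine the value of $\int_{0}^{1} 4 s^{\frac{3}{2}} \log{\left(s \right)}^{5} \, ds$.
$- \frac{6144}{3125}$

Begin with the known integral
$$J(a) = \int_{0}^{1} 4 s^{a} \, ds = \frac{4}{a + 1}.$$

Differentiating under the integral sign brings down a factor of $\ln s$:
$$\frac{dJ}{da} = \int_{0}^{1} 4 s^{a} \log{\left(s \right)} \, ds = - \frac{4}{\left(a + 1\right)^{2}}.$$

Repeating $5$ times in total — each differentiation brings down another $\ln s$ — gives
$$\frac{d^{5}J}{da^{5}} = \int_{0}^{1} 4 s^{a} \log{\left(s \right)}^{5} \, ds = - \frac{480}{\left(a + 1\right)^{6}},$$
and the integrand here is exactly the target integrand, so $I = - \frac{480}{\left(a + 1\right)^{6}}$.

Setting $a = \frac{3}{2}$:
$$I = - \frac{6144}{3125}.$$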